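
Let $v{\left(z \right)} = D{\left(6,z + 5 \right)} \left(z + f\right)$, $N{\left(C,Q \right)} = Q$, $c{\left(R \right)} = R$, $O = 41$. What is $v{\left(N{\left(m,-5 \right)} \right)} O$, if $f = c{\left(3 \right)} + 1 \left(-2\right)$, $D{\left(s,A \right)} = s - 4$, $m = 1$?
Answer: $-328$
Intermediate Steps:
$D{\left(s,A \right)} = -4 + s$
$f = 1$ ($f = 3 + 1 \left(-2\right) = 3 - 2 = 1$)
$v{\left(z \right)} = 2 + 2 z$ ($v{\left(z \right)} = \left(-4 + 6\right) \left(z + 1\right) = 2 \left(1 + z\right) = 2 + 2 z$)
$v{\left(N{\left(m,-5 \right)} \right)} O = \left(2 + 2 \left(-5\right)\right) 41 = \left(2 - 10\right) 41 = \left(-8\right) 41 = -328$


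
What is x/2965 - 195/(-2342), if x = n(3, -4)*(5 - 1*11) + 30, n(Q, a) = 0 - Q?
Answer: 690591/6944030 ≈ 0.099451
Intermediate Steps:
n(Q, a) = -Q
x = 48 (x = (-1*3)*(5 - 1*11) + 30 = -3*(5 - 11) + 30 = -3*(-6) + 30 = 18 + 30 = 48)
x/2965 - 195/(-2342) = 48/2965 - 195/(-2342) = 48*(1/2965) - 195*(-1/2342) = 48/2965 + 195/2342 = 690591/6944030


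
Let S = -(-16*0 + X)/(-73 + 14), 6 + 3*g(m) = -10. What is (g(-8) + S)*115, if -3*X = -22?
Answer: -106030/177 ≈ -599.04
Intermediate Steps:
X = 22/3 (X = -⅓*(-22) = 22/3 ≈ 7.3333)
g(m) = -16/3 (g(m) = -2 + (⅓)*(-10) = -2 - 10/3 = -16/3)
S = 22/177 (S = -(-16*0 + 22/3)/(-73 + 14) = -(0 + 22/3)/(-59) = -22*(-1)/(3*59) = -1*(-22/177) = 22/177 ≈ 0.12429)
(g(-8) + S)*115 = (-16/3 + 22/177)*115 = -922/177*115 = -106030/177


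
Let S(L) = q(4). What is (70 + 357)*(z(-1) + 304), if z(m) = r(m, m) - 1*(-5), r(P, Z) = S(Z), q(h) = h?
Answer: 133651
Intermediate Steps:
S(L) = 4
r(P, Z) = 4
z(m) = 9 (z(m) = 4 - 1*(-5) = 4 + 5 = 9)
(70 + 357)*(z(-1) + 304) = (70 + 357)*(9 + 304) = 427*313 = 133651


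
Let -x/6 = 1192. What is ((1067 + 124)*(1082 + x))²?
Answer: 52263790596900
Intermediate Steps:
x = -7152 (x = -6*1192 = -7152)
((1067 + 124)*(1082 + x))² = ((1067 + 124)*(1082 - 7152))² = (1191*(-6070))² = (-7229370)² = 52263790596900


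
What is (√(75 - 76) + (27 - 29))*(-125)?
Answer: 250 - 125*I ≈ 250.0 - 125.0*I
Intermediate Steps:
(√(75 - 76) + (27 - 29))*(-125) = (√(-1) - 2)*(-125) = (I - 2)*(-125) = (-2 + I)*(-125) = 250 - 125*I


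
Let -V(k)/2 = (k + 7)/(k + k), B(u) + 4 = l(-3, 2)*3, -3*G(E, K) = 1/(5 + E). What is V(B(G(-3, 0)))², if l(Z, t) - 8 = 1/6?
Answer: 3025/1681 ≈ 1.7995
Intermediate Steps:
l(Z, t) = 49/6 (l(Z, t) = 8 + 1/6 = 8 + ⅙ = 49/6)
G(E, K) = -1/(3*(5 + E))
B(u) = 41/2 (B(u) = -4 + (49/6)*3 = -4 + 49/2 = 41/2)
V(k) = -(7 + k)/k (V(k) = -2*(k + 7)/(k + k) = -2*(7 + k)/(2*k) = -2*(7 + k)*1/(2*k) = -(7 + k)/k)
V(B(G(-3, 0)))² = ((-7 - 1*41/2)/(41/2))² = (2*(-7 - 41/2)/41)² = ((2/41)*(-55/2))² = (-55/41)² = 3025/1681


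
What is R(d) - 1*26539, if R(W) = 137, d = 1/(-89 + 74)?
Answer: -26402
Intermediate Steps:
d = -1/15 (d = 1/(-15) = -1/15 ≈ -0.066667)
R(d) - 1*26539 = 137 - 1*26539 = 137 - 26539 = -26402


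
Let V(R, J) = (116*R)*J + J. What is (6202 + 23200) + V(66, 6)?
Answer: 75344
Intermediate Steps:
V(R, J) = J + 116*J*R (V(R, J) = 116*J*R + J = J + 116*J*R)
(6202 + 23200) + V(66, 6) = (6202 + 23200) + 6*(1 + 116*66) = 29402 + 6*(1 + 7656) = 29402 + 6*7657 = 29402 + 45942 = 75344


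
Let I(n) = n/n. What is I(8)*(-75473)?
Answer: -75473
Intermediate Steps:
I(n) = 1
I(8)*(-75473) = 1*(-75473) = -75473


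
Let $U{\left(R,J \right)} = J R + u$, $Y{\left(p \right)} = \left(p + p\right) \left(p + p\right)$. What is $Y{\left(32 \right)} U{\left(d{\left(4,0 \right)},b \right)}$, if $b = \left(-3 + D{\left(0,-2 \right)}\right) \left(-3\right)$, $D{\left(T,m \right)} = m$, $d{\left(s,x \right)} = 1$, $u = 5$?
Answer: $81920$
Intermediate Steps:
$Y{\left(p \right)} = 4 p^{2}$ ($Y{\left(p \right)} = 2 p 2 p = 4 p^{2}$)
$b = 15$ ($b = \left(-3 - 2\right) \left(-3\right) = \left(-5\right) \left(-3\right) = 15$)
$U{\left(R,J \right)} = 5 + J R$ ($U{\left(R,J \right)} = J R + 5 = 5 + J R$)
$Y{\left(32 \right)} U{\left(d{\left(4,0 \right)},b \right)} = 4 \cdot 32^{2} \left(5 + 15 \cdot 1\right) = 4 \cdot 1024 \left(5 + 15\right) = 4096 \cdot 20 = 81920$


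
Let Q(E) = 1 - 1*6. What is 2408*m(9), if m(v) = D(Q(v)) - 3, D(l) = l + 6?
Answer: -4816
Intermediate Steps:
Q(E) = -5 (Q(E) = 1 - 6 = -5)
D(l) = 6 + l
m(v) = -2 (m(v) = (6 - 5) - 3 = 1 - 3 = -2)
2408*m(9) = 2408*(-2) = -4816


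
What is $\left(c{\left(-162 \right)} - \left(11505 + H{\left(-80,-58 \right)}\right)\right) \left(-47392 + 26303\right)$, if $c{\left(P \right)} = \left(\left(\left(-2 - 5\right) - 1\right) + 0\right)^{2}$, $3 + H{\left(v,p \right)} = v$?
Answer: $239528862$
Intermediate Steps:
$H{\left(v,p \right)} = -3 + v$
$c{\left(P \right)} = 64$ ($c{\left(P \right)} = \left(\left(-7 - 1\right) + 0\right)^{2} = \left(-8 + 0\right)^{2} = \left(-8\right)^{2} = 64$)
$\left(c{\left(-162 \right)} - \left(11505 + H{\left(-80,-58 \right)}\right)\right) \left(-47392 + 26303\right) = \left(64 - 11422\right) \left(-47392 + 26303\right) = \left(64 - 11422\right) \left(-21089\right) = \left(-11358\right) \left(-21089\right) = 239528862$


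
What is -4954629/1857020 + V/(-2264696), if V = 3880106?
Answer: -1151635182619/262849110370 ≈ -4.3814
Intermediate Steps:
-4954629/1857020 + V/(-2264696) = -4954629/1857020 + 3880106/(-2264696) = -4954629*1/1857020 + 3880106*(-1/2264696) = -4954629/1857020 - 1940053/1132348 = -1151635182619/262849110370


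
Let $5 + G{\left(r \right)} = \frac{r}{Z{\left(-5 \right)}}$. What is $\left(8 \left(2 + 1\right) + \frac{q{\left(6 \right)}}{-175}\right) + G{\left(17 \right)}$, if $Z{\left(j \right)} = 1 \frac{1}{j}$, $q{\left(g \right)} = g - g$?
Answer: $-66$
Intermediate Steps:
$q{\left(g \right)} = 0$
$Z{\left(j \right)} = \frac{1}{j}$
$G{\left(r \right)} = -5 - 5 r$ ($G{\left(r \right)} = -5 + \frac{r}{\frac{1}{-5}} = -5 + \frac{r}{- \frac{1}{5}} = -5 + r \left(-5\right) = -5 - 5 r$)
$\left(8 \left(2 + 1\right) + \frac{q{\left(6 \right)}}{-175}\right) + G{\left(17 \right)} = \left(8 \left(2 + 1\right) + \frac{0}{-175}\right) - 90 = \left(8 \cdot 3 + 0 \left(- \frac{1}{175}\right)\right) - 90 = \left(24 + 0\right) - 90 = 24 - 90 = -66$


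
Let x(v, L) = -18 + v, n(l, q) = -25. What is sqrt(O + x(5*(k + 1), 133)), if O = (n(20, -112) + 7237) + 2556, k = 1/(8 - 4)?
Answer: 5*sqrt(1561)/2 ≈ 98.774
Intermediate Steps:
k = 1/4 ≈ 0.25000
O = 9768 (O = (-25 + 7237) + 2556 = 7212 + 2556 = 9768)
sqrt(O + x(5*(k + 1), 133)) = sqrt(9768 + (-18 + 5*(1/4 + 1))) = sqrt(9768 + (-18 + 5*(5/4))) = sqrt(9768 + (-18 + 25/4)) = sqrt(9768 - 47/4) = sqrt(39025/4) = 5*sqrt(1561)/2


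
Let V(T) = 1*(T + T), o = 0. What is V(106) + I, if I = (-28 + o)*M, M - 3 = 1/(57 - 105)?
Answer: 1543/12 ≈ 128.58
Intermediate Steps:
M = 143/48 (M = 3 + 1/(57 - 105) = 3 + 1/(-48) = 3 - 1/48 = 143/48 ≈ 2.9792)
V(T) = 2*T (V(T) = 1*(2*T) = 2*T)
I = -1001/12 (I = (-28 + 0)*(143/48) = -28*143/48 = -1001/12 ≈ -83.417)
V(106) + I = 2*106 - 1001/12 = 212 - 1001/12 = 1543/12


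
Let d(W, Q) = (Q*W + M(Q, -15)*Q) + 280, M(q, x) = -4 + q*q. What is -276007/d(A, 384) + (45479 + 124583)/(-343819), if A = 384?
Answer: -9749197827581/19518365331976 ≈ -0.49949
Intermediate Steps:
M(q, x) = -4 + q²
d(W, Q) = 280 + Q*W + Q*(-4 + Q²) (d(W, Q) = (Q*W + (-4 + Q²)*Q) + 280 = (Q*W + Q*(-4 + Q²)) + 280 = 280 + Q*W + Q*(-4 + Q²))
-276007/d(A, 384) + (45479 + 124583)/(-343819) = -276007/(280 + 384*384 + 384*(-4 + 384²)) + (45479 + 124583)/(-343819) = -276007/(280 + 147456 + 384*(-4 + 147456)) + 170062*(-1/343819) = -276007/(280 + 147456 + 384*147452) - 170062/343819 = -276007/(280 + 147456 + 56621568) - 170062/343819 = -276007/56769304 - 170062/343819 = -9749197827581/19518365331976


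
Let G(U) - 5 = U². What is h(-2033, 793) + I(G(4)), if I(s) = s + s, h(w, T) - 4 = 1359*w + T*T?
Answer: -2133952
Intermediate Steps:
h(w, T) = 4 + T² + 1359*w (h(w, T) = 4 + (1359*w + T*T) = 4 + (1359*w + T²) = 4 + (T² + 1359*w) = 4 + T² + 1359*w)
G(U) = 5 + U²
I(s) = 2*s
h(-2033, 793) + I(G(4)) = (4 + 793² + 1359*(-2033)) + 2*(5 + 4²) = (4 + 628849 - 2762847) + 2*(5 + 16) = -2133994 + 2*21 = -2133994 + 42 = -2133952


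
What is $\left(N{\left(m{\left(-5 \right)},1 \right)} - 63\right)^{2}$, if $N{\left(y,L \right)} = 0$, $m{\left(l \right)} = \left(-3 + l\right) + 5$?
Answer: $3969$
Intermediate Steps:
$m{\left(l \right)} = 2 + l$
$\left(N{\left(m{\left(-5 \right)},1 \right)} - 63\right)^{2} = \left(0 - 63\right)^{2} = \left(-63\right)^{2} = 3969$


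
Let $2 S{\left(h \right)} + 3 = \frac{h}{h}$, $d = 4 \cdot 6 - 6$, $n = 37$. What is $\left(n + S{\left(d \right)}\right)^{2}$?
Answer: $1296$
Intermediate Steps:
$d = 18$ ($d = 24 - 6 = 18$)
$S{\left(h \right)} = -1$ ($S{\left(h \right)} = - \frac{3}{2} + \frac{h \frac{1}{h}}{2} = - \frac{3}{2} + \frac{1}{2} \cdot 1 = - \frac{3}{2} + \frac{1}{2} = -1$)
$\left(n + S{\left(d \right)}\right)^{2} = \left(37 - 1\right)^{2} = 36^{2} = 1296$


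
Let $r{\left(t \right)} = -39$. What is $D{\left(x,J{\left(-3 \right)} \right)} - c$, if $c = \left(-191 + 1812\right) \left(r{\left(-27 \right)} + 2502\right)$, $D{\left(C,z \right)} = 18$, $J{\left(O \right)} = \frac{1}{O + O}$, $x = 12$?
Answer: $-3992505$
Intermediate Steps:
$J{\left(O \right)} = \frac{1}{2 O}$
$c = 3992523$ ($c = \left(-191 + 1812\right) \left(-39 + 2502\right) = 1621 \cdot 2463 = 3992523$)
$D{\left(x,J{\left(-3 \right)} \right)} - c = 18 - 3992523 = -3992505$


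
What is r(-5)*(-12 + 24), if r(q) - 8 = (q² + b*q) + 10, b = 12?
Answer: -204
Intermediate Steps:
r(q) = 18 + q² + 12*q (r(q) = 8 + ((q² + 12*q) + 10) = 8 + (10 + q² + 12*q) = 18 + q² + 12*q)
r(-5)*(-12 + 24) = (18 + (-5)² + 12*(-5))*(-12 + 24) = (18 + 25 - 60)*12 = -17*12 = -204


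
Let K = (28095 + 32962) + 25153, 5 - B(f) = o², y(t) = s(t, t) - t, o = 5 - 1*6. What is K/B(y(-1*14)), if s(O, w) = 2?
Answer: 43105/2 ≈ 21553.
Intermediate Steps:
o = -1 (o = 5 - 6 = -1)
y(t) = 2 - t
B(f) = 4 (B(f) = 5 - 1*(-1)² = 5 - 1*1 = 5 - 1 = 4)
K = 86210 (K = 61057 + 25153 = 86210)
K/B(y(-1*14)) = 86210/4 = 86210*(¼) = 43105/2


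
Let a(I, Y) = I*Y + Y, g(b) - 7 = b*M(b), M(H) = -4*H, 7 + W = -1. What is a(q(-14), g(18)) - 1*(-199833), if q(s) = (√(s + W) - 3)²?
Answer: 215301 + 7734*I*√22 ≈ 2.153e+5 + 36276.0*I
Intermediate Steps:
W = -8 (W = -7 - 1 = -8)
q(s) = (-3 + √(-8 + s))² (q(s) = (√(s - 8) - 3)² = (√(-8 + s) - 3)² = (-3 + √(-8 + s))²)
g(b) = 7 - 4*b² (g(b) = 7 + b*(-4*b) = 7 - 4*b²)
a(I, Y) = Y + I*Y
a(q(-14), g(18)) - 1*(-199833) = (7 - 4*18²)*(1 + (-3 + √(-8 - 14))²) - 1*(-199833) = (7 - 4*324)*(1 + (-3 + √(-22))²) + 199833 = (7 - 1296)*(1 + (-3 + I*√22)²) + 199833 = -1289*(1 + (-3 + I*√22)²) + 199833 = (-1289 - 1289*(-3 + I*√22)²) + 199833 = 198544 - 1289*(-3 + I*√22)²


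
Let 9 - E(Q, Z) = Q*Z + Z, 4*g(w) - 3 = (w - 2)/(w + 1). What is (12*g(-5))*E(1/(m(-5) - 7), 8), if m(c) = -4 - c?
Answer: 133/4 ≈ 33.250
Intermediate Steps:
g(w) = ¾ + (-2 + w)/(4*(1 + w)) (g(w) = ¾ + ((w - 2)/(w + 1))/4 = ¾ + ((-2 + w)/(1 + w))/4 = ¾ + (-2 + w)/(4*(1 + w)))
E(Q, Z) = 9 - Z - Q*Z (E(Q, Z) = 9 - (Q*Z + Z) = 9 - (Z + Q*Z) = 9 + (-Z - Q*Z) = 9 - Z - Q*Z)
(12*g(-5))*E(1/(m(-5) - 7), 8) = (12*((¼ - 5)/(1 - 5)))*(9 - 1*8 - 1*8/((-4 - 1*(-5)) - 7)) = (12*(-19/4/(-4)))*(9 - 8 - 1*8/((-4 + 5) - 7)) = (12*(-¼*(-19/4)))*(9 - 8 - 1*8/(1 - 7)) = (12*(19/16))*(9 - 8 - 1*8/(-6)) = 57*(9 - 8 - 1*(-⅙)*8)/4 = 57*(9 - 8 + 4/3)/4 = (57/4)*(7/3) = 133/4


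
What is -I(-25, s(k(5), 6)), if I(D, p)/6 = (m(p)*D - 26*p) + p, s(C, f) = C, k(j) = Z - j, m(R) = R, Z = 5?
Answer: 0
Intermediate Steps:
k(j) = 5 - j
I(D, p) = -150*p + 6*D*p (I(D, p) = 6*((p*D - 26*p) + p) = 6*((D*p - 26*p) + p) = 6*((-26*p + D*p) + p) = 6*(-25*p + D*p) = -150*p + 6*D*p)
-I(-25, s(k(5), 6)) = -6*(5 - 1*5)*(-25 - 25) = -6*(5 - 5)*(-50) = -6*0*(-50) = -1*0 = 0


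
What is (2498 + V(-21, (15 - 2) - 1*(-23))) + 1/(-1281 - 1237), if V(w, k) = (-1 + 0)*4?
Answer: 6279891/2518 ≈ 2494.0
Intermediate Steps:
V(w, k) = -4 (V(w, k) = -1*4 = -4)
(2498 + V(-21, (15 - 2) - 1*(-23))) + 1/(-1281 - 1237) = (2498 - 4) + 1/(-1281 - 1237) = 2494 + 1/(-2518) = 2494 - 1/2518 = 6279891/2518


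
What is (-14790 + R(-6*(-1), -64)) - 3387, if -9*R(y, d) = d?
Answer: -163529/9 ≈ -18170.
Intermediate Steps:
R(y, d) = -d/9
(-14790 + R(-6*(-1), -64)) - 3387 = (-14790 - ⅑*(-64)) - 3387 = (-14790 + 64/9) - 3387 = -133046/9 - 3387 = -163529/9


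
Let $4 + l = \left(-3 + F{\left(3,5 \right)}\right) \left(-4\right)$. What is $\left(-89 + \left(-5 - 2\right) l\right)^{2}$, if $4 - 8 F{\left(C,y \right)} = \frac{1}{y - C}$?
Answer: $\frac{281961}{16} \approx 17623.0$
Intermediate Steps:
$F{\left(C,y \right)} = \frac{1}{2} - \frac{1}{8 \left(y - C\right)}$
$l = \frac{25}{4}$ ($l = -4 + \left(-3 + \frac{\frac{1}{8} + \frac{1}{2} \cdot 3 - \frac{5}{2}}{3 - 5}\right) \left(-4\right) = -4 + \left(-3 + \frac{\frac{1}{8} + \frac{3}{2} - \frac{5}{2}}{3 - 5}\right) \left(-4\right) = -4 + \left(-3 + \frac{1}{-2} \left(- \frac{7}{8}\right)\right) \left(-4\right) = -4 + \left(-3 - - \frac{7}{16}\right) \left(-4\right) = -4 + \left(-3 + \frac{7}{16}\right) \left(-4\right) = -4 - - \frac{41}{4} = -4 + \frac{41}{4} = \frac{25}{4} \approx 6.25$)
$\left(-89 + \left(-5 - 2\right) l\right)^{2} = \left(-89 + \left(-5 - 2\right) \frac{25}{4}\right)^{2} = \left(-89 - \frac{175}{4}\right)^{2} = \left(- \frac{531}{4}\right)^{2} = \frac{281961}{16}$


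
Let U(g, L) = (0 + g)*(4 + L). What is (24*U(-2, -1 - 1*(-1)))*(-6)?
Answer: 1152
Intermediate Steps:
U(g, L) = g*(4 + L)
(24*U(-2, -1 - 1*(-1)))*(-6) = (24*(-2*(4 + (-1 - 1*(-1)))))*(-6) = (24*(-2*(4 + (-1 + 1))))*(-6) = (24*(-2*(4 + 0)))*(-6) = (24*(-2*4))*(-6) = (24*(-8))*(-6) = -192*(-6) = 1152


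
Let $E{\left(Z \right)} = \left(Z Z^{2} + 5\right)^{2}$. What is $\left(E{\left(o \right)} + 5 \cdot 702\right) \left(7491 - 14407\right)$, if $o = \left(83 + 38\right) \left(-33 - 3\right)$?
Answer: $-47247867428942853825511996$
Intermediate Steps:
$o = -4356$ ($o = 121 \left(-36\right) = -4356$)
$E{\left(Z \right)} = \left(5 + Z^{3}\right)^{2}$ ($E{\left(Z \right)} = \left(Z^{3} + 5\right)^{2} = \left(5 + Z^{3}\right)^{2}$)
$\left(E{\left(o \right)} + 5 \cdot 702\right) \left(7491 - 14407\right) = \left(\left(5 + \left(-4356\right)^{3}\right)^{2} + 5 \cdot 702\right) \left(7491 - 14407\right) = \left(\left(5 - 82653950016\right)^{2} + 3510\right) \left(-6916\right) = \left(\left(-82653950011\right)^{2} + 3510\right) \left(-6916\right) = \left(6831675452420886900121 + 3510\right) \left(-6916\right) = 6831675452420886903631 \left(-6916\right) = -47247867428942853825511996$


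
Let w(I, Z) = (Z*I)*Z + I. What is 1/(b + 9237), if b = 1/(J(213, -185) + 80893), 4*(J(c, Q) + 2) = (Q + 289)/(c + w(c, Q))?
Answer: 589723782767/5447278588709130 ≈ 0.00010826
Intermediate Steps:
w(I, Z) = I + I*Z² (w(I, Z) = (I*Z)*Z + I = I*Z² + I = I + I*Z²)
J(c, Q) = -2 + (289 + Q)/(4*(c + c*(1 + Q²))) (J(c, Q) = -2 + ((Q + 289)/(c + c*(1 + Q²)))/4 = -2 + ((289 + Q)/(c + c*(1 + Q²)))/4 = -2 + (289 + Q)/(4*(c + c*(1 + Q²))))
b = 7290351/589723782767 (b = 1/((¼)*(289 - 185 - 16*213 - 8*213*(-185)²)/(213*(2 + (-185)²)) + 80893) = 1/((¼)*(1/213)*(289 - 185 - 3408 - 8*213*34225)/(2 + 34225) + 80893) = 1/((¼)*(1/213)*(289 - 185 - 3408 - 58319400)/34227 + 80893) = 1/((¼)*(1/213)*(1/34227)*(-58322704) + 80893) = 1/(-14580676/7290351 + 80893) = 1/(589723782767/7290351) = 7290351/589723782767 ≈ 1.2362e-5)
1/(b + 9237) = 1/(7290351/589723782767 + 9237) = 1/(5447278588709130/589723782767) = 589723782767/5447278588709130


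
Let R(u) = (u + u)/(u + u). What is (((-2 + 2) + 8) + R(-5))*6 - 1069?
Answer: -1015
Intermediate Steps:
R(u) = 1 (R(u) = (2*u)/((2*u)) = (2*u)*(1/(2*u)) = 1)
(((-2 + 2) + 8) + R(-5))*6 - 1069 = (((-2 + 2) + 8) + 1)*6 - 1069 = ((0 + 8) + 1)*6 - 1069 = (8 + 1)*6 - 1069 = 9*6 - 1069 = 54 - 1069 = -1015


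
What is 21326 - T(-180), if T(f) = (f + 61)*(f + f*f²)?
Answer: -694008094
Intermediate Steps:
T(f) = (61 + f)*(f + f³)
21326 - T(-180) = 21326 - (-180)*(61 - 180 + (-180)³ + 61*(-180)²) = 21326 - (-180)*(61 - 180 - 5832000 + 61*32400) = 21326 - (-180)*(61 - 180 - 5832000 + 1976400) = 21326 - (-180)*(-3855719) = 21326 - 1*694029420 = 21326 - 694029420 = -694008094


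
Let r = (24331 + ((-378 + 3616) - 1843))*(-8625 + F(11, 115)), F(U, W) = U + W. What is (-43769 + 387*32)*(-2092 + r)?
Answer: 6862247581910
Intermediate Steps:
r = -218645274 (r = (24331 + ((-378 + 3616) - 1843))*(-8625 + (11 + 115)) = (24331 + (3238 - 1843))*(-8625 + 126) = (24331 + 1395)*(-8499) = 25726*(-8499) = -218645274)
(-43769 + 387*32)*(-2092 + r) = (-43769 + 387*32)*(-2092 - 218645274) = (-43769 + 12384)*(-218647366) = -31385*(-218647366) = 6862247581910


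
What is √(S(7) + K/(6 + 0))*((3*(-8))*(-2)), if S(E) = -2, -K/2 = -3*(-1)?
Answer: 48*I*√3 ≈ 83.138*I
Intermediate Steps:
K = -6 (K = -(-6)*(-1) = -2*3 = -6)
√(S(7) + K/(6 + 0))*((3*(-8))*(-2)) = √(-2 - 6/(6 + 0))*((3*(-8))*(-2)) = √(-2 - 6/6)*(-24*(-2)) = √(-2 - 6*⅙)*48 = √(-2 - 1)*48 = √(-3)*48 = (I*√3)*48 = 48*I*√3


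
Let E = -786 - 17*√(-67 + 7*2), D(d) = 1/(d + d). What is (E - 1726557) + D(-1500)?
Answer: -5182029001/3000 - 17*I*√53 ≈ -1.7273e+6 - 123.76*I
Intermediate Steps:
D(d) = 1/(2*d)
E = -786 - 17*I*√53 (E = -786 - 17*√(-67 + 14) = -786 - 17*I*√53 ≈ -786.0 - 123.76*I)
(E - 1726557) + D(-1500) = ((-786 - 17*I*√53) - 1726557) + (½)/(-1500) = (-1727343 - 17*I*√53) + (½)*(-1/1500) = (-1727343 - 17*I*√53) - 1/3000 = -5182029001/3000 - 17*I*√53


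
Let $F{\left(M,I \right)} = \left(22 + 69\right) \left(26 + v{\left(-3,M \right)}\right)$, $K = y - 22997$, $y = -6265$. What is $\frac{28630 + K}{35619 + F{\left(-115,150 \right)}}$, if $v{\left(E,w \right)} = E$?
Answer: $- \frac{79}{4714} \approx -0.016759$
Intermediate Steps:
$K = -29262$ ($K = -6265 - 22997 = -29262$)
$F{\left(M,I \right)} = 2093$ ($F{\left(M,I \right)} = \left(22 + 69\right) \left(26 - 3\right) = 91 \cdot 23 = 2093$)
$\frac{28630 + K}{35619 + F{\left(-115,150 \right)}} = \frac{28630 - 29262}{35619 + 2093} = - \frac{632}{37712} = \left(-632\right) \frac{1}{37712} = - \frac{79}{4714}$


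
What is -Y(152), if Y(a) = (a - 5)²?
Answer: -21609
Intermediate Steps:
Y(a) = (-5 + a)²
-Y(152) = -(-5 + 152)² = -1*147² = -1*21609 = -21609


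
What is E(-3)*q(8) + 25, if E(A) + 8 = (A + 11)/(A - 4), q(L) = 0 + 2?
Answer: 47/7 ≈ 6.7143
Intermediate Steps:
q(L) = 2
E(A) = -8 + (11 + A)/(-4 + A) (E(A) = -8 + (A + 11)/(A - 4) = -8 + (11 + A)/(-4 + A))
E(-3)*q(8) + 25 = ((43 - 7*(-3))/(-4 - 3))*2 + 25 = ((43 + 21)/(-7))*2 + 25 = -1/7*64*2 + 25 = -64/7*2 + 25 = -128/7 + 25 = 47/7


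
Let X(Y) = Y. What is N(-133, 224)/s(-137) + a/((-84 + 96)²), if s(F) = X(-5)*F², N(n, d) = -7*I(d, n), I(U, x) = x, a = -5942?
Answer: -278880527/6756840 ≈ -41.274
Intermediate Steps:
N(n, d) = -7*n
s(F) = -5*F²
N(-133, 224)/s(-137) + a/((-84 + 96)²) = (-7*(-133))/((-5*(-137)²)) - 5942/(-84 + 96)² = 931/((-5*18769)) - 5942/(12²) = 931/(-93845) - 5942/144 = 931*(-1/93845) - 5942*1/144 = -931/93845 - 2971/72 = -278880527/6756840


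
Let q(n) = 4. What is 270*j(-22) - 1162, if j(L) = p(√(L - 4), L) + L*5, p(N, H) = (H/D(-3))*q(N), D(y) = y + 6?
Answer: -38782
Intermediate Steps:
D(y) = 6 + y
p(N, H) = 4*H/3 (p(N, H) = (H/(6 - 3))*4 = (H/3)*4 = 4*H/3)
j(L) = 19*L/3 (j(L) = 4*L/3 + L*5 = 4*L/3 + 5*L = 19*L/3)
270*j(-22) - 1162 = 270*((19/3)*(-22)) - 1162 = 270*(-418/3) - 1162 = -37620 - 1162 = -38782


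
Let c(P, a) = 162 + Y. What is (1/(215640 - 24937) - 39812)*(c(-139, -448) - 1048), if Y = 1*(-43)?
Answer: 7053216818715/190703 ≈ 3.6985e+7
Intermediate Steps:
Y = -43
c(P, a) = 119 (c(P, a) = 162 - 43 = 119)
(1/(215640 - 24937) - 39812)*(c(-139, -448) - 1048) = (1/(215640 - 24937) - 39812)*(119 - 1048) = (1/190703 - 39812)*(-929) = -7592267835/190703*(-929) = 7053216818715/190703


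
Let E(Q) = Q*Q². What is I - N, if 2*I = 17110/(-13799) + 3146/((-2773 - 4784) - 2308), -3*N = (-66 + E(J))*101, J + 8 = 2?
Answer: -1292497120592/136127135 ≈ -9494.8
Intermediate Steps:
J = -6 (J = -8 + 2 = -6)
E(Q) = Q³
N = 9494 (N = -(-66 + (-6)³)*101/3 = -(-66 - 216)*101/3 = -(-94)*101 = -⅓*(-28482) = 9494)
I = -106100902/136127135 (I = (17110/(-13799) + 3146/((-2773 - 4784) - 2308))/2 = (17110*(-1/13799) + 3146/(-7557 - 2308))/2 = (-17110/13799 + 3146/(-9865))/2 = (-17110/13799 + 3146*(-1/9865))/2 = (-17110/13799 - 3146/9865)/2 = (½)*(-212201804/136127135) = -106100902/136127135 ≈ -0.77942)
I - N = -106100902/136127135 - 1*9494 = -106100902/136127135 - 9494 = -1292497120592/136127135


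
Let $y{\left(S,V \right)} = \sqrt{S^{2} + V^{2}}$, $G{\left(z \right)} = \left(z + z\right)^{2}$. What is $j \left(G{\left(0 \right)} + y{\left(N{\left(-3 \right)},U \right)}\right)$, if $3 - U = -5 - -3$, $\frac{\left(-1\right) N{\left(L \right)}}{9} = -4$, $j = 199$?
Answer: $199 \sqrt{1321} \approx 7232.8$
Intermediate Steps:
$N{\left(L \right)} = 36$ ($N{\left(L \right)} = \left(-9\right) \left(-4\right) = 36$)
$G{\left(z \right)} = 4 z^{2}$ ($G{\left(z \right)} = \left(2 z\right)^{2} = 4 z^{2}$)
$U = 5$ ($U = 3 - \left(-5 - -3\right) = 3 - \left(-5 + 3\right) = 3 - -2 = 3 + 2 = 5$)
$j \left(G{\left(0 \right)} + y{\left(N{\left(-3 \right)},U \right)}\right) = 199 \left(4 \cdot 0^{2} + \sqrt{36^{2} + 5^{2}}\right) = 199 \left(4 \cdot 0 + \sqrt{1296 + 25}\right) = 199 \left(0 + \sqrt{1321}\right) = 199 \sqrt{1321}$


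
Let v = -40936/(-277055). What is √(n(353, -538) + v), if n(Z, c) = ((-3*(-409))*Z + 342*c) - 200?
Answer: 3*√2123125639889095/277055 ≈ 498.93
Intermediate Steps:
v = 40936/277055 (v = -40936*(-1/277055) = 40936/277055 ≈ 0.14775)
n(Z, c) = -200 + 342*c + 1227*Z (n(Z, c) = (1227*Z + 342*c) - 200 = (342*c + 1227*Z) - 200 = -200 + 342*c + 1227*Z)
√(n(353, -538) + v) = √((-200 + 342*(-538) + 1227*353) + 40936/277055) = √((-200 - 183996 + 433131) + 40936/277055) = √(248935 + 40936/277055) = √(68968727361/277055) = 3*√2123125639889095/277055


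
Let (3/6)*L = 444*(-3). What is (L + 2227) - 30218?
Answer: -30655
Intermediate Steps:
L = -2664 (L = 2*(444*(-3)) = 2*(-1332) = -2664)
(L + 2227) - 30218 = (-2664 + 2227) - 30218 = -437 - 30218 = -30655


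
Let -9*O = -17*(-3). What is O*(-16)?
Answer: 272/3 ≈ 90.667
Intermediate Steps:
O = -17/3 (O = -(-17)*(-3)/9 = -1/9*51 = -17/3 ≈ -5.6667)
O*(-16) = -17/3*(-16) = 272/3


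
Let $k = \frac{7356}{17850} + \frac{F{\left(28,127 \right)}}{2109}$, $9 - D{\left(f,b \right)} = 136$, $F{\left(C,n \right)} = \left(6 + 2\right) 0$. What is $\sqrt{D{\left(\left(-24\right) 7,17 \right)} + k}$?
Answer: $\frac{i \sqrt{44815281}}{595} \approx 11.251 i$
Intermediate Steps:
$F{\left(C,n \right)} = 0$ ($F{\left(C,n \right)} = 8 \cdot 0 = 0$)
$D{\left(f,b \right)} = -127$ ($D{\left(f,b \right)} = 9 - 136 = -127$)
$k = \frac{1226}{2975}$ ($k = \frac{7356}{17850} + \frac{0}{2109} = 7356 \cdot \frac{1}{17850} + 0 \cdot \frac{1}{2109} = \frac{1226}{2975} + 0 = \frac{1226}{2975} \approx 0.4121$)
$\sqrt{D{\left(\left(-24\right) 7,17 \right)} + k} = \sqrt{-127 + \frac{1226}{2975}} = \sqrt{- \frac{376599}{2975}} = \frac{i \sqrt{44815281}}{595}$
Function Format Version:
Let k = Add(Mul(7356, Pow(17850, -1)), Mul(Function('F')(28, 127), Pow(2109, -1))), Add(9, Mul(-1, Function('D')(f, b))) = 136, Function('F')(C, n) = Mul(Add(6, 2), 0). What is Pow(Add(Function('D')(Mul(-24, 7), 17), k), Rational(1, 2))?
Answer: Mul(Rational(1, 595), I, Pow(44815281, Rational(1, 2))) ≈ Mul(11.251, I)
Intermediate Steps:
Function('F')(C, n) = 0 (Function('F')(C, n) = Mul(8, 0) = 0)
Function('D')(f, b) = -127 (Function('D')(f, b) = Add(9, Mul(-1, 136)) = Add(9, -136) = -127)
k = Rational(1226, 2975) (k = Add(Mul(7356, Pow(17850, -1)), Mul(0, Pow(2109, -1))) = Add(Mul(7356, Rational(1, 17850)), Mul(0, Rational(1, 2109))) = Add(Rational(1226, 2975), 0) = Rational(1226, 2975) ≈ 0.41210)
Pow(Add(Function('D')(Mul(-24, 7), 17), k), Rational(1, 2)) = Pow(Add(-127, Rational(1226, 2975)), Rational(1, 2)) = Pow(Rational(-376599, 2975), Rational(1, 2)) = Mul(Rational(1, 595), I, Pow(44815281, Rational(1, 2)))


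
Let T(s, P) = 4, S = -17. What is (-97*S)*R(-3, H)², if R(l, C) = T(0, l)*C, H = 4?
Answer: 422144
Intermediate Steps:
R(l, C) = 4*C
(-97*S)*R(-3, H)² = (-97*(-17))*(4*4)² = 1649*16² = 1649*256 = 422144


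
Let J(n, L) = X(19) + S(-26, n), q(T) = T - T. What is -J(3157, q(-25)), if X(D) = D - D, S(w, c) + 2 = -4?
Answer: 6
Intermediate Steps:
S(w, c) = -6 (S(w, c) = -2 - 4 = -6)
X(D) = 0
q(T) = 0
J(n, L) = -6 (J(n, L) = 0 - 6 = -6)
-J(3157, q(-25)) = -1*(-6) = 6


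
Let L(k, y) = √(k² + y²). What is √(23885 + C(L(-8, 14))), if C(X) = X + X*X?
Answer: √(24145 + 2*√65) ≈ 155.44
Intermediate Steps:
C(X) = X + X²
√(23885 + C(L(-8, 14))) = √(23885 + √((-8)² + 14²)*(1 + √((-8)² + 14²))) = √(23885 + √(64 + 196)*(1 + √(64 + 196))) = √(23885 + √260*(1 + √260)) = √(23885 + (2*√65)*(1 + 2*√65)) = √(23885 + 2*√65*(1 + 2*√65))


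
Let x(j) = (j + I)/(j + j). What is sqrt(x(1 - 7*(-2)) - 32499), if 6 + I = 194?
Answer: I*sqrt(29243010)/30 ≈ 180.26*I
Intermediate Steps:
I = 188 (I = -6 + 194 = 188)
x(j) = (188 + j)/(2*j) (x(j) = (j + 188)/(j + j) = (188 + j)/((2*j)) = (188 + j)*(1/(2*j)) = (188 + j)/(2*j))
sqrt(x(1 - 7*(-2)) - 32499) = sqrt((188 + (1 - 7*(-2)))/(2*(1 - 7*(-2))) - 32499) = sqrt((188 + (1 + 14))/(2*(1 + 14)) - 32499) = sqrt((1/2)*(188 + 15)/15 - 32499) = sqrt((1/2)*(1/15)*203 - 32499) = sqrt(203/30 - 32499) = sqrt(-974767/30) = I*sqrt(29243010)/30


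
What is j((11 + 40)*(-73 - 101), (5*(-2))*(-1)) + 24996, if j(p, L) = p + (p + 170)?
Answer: 7418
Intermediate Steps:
j(p, L) = 170 + 2*p (j(p, L) = p + (170 + p) = 170 + 2*p)
j((11 + 40)*(-73 - 101), (5*(-2))*(-1)) + 24996 = (170 + 2*((11 + 40)*(-73 - 101))) + 24996 = (170 + 2*(51*(-174))) + 24996 = (170 + 2*(-8874)) + 24996 = (170 - 17748) + 24996 = -17578 + 24996 = 7418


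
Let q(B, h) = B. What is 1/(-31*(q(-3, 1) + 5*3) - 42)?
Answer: -1/414 ≈ -0.0024155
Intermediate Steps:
1/(-31*(q(-3, 1) + 5*3) - 42) = 1/(-31*(-3 + 5*3) - 42) = 1/(-31*(-3 + 15) - 42) = 1/(-31*12 - 42) = 1/(-372 - 42) = 1/(-414) = -1/414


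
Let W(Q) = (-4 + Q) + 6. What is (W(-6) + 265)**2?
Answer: 68121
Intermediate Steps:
W(Q) = 2 + Q
(W(-6) + 265)**2 = ((2 - 6) + 265)**2 = (-4 + 265)**2 = 261**2 = 68121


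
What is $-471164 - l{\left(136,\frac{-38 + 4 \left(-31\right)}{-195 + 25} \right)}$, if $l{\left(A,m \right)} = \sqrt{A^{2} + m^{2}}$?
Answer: $-471164 - \frac{\sqrt{133640161}}{85} \approx -4.713 \cdot 10^{5}$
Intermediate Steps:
$-471164 - l{\left(136,\frac{-38 + 4 \left(-31\right)}{-195 + 25} \right)} = -471164 - \sqrt{136^{2} + \left(\frac{-38 + 4 \left(-31\right)}{-195 + 25}\right)^{2}} = -471164 - \sqrt{18496 + \left(\frac{-38 - 124}{-170}\right)^{2}} = -471164 - \sqrt{18496 + \left(\left(-162\right) \left(- \frac{1}{170}\right)\right)^{2}} = -471164 - \sqrt{18496 + \left(\frac{81}{85}\right)^{2}} = -471164 - \sqrt{18496 + \frac{6561}{7225}} = -471164 - \sqrt{\frac{133640161}{7225}} = -471164 - \frac{\sqrt{133640161}}{85}$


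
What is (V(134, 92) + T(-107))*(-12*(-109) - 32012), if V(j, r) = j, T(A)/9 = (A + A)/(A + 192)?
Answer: -290582656/85 ≈ -3.4186e+6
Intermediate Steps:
T(A) = 18*A/(192 + A) (T(A) = 9*((A + A)/(A + 192)) = 9*((2*A)/(192 + A)) = 9*(2*A/(192 + A)) = 18*A/(192 + A))
(V(134, 92) + T(-107))*(-12*(-109) - 32012) = (134 + 18*(-107)/(192 - 107))*(-12*(-109) - 32012) = (134 + 18*(-107)/85)*(1308 - 32012) = (134 + 18*(-107)*(1/85))*(-30704) = (134 - 1926/85)*(-30704) = (9464/85)*(-30704) = -290582656/85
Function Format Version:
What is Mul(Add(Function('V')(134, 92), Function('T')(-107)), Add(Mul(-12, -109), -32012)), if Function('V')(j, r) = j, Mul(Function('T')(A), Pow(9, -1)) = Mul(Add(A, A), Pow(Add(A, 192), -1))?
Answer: Rational(-290582656, 85) ≈ -3.4186e+6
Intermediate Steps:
Function('T')(A) = Mul(18, A, Pow(Add(192, A), -1)) (Function('T')(A) = Mul(9, Mul(Add(A, A), Pow(Add(A, 192), -1))) = Mul(9, Mul(Mul(2, A), Pow(Add(192, A), -1))) = Mul(9, Mul(2, A, Pow(Add(192, A), -1))) = Mul(18, A, Pow(Add(192, A), -1)))
Mul(Add(Function('V')(134, 92), Function('T')(-107)), Add(Mul(-12, -109), -32012)) = Mul(Add(134, Mul(18, -107, Pow(Add(192, -107), -1))), Add(Mul(-12, -109), -32012)) = Mul(Add(134, Mul(18, -107, Pow(85, -1))), Add(1308, -32012)) = Mul(Add(134, Mul(18, -107, Rational(1, 85))), -30704) = Mul(Add(134, Rational(-1926, 85)), -30704) = Mul(Rational(9464, 85), -30704) = Rational(-290582656, 85)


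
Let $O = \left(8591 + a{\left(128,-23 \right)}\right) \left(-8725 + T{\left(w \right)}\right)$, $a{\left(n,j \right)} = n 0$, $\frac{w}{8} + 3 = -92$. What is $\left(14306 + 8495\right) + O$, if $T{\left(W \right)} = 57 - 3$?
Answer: $-74469760$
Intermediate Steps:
$w = -760$ ($w = -24 + 8 \left(-92\right) = -24 - 736 = -760$)
$a{\left(n,j \right)} = 0$
$T{\left(W \right)} = 54$ ($T{\left(W \right)} = 57 - 3 = 54$)
$O = -74492561$ ($O = \left(8591 + 0\right) \left(-8725 + 54\right) = 8591 \left(-8671\right) = -74492561$)
$\left(14306 + 8495\right) + O = \left(14306 + 8495\right) - 74492561 = 22801 - 74492561 = -74469760$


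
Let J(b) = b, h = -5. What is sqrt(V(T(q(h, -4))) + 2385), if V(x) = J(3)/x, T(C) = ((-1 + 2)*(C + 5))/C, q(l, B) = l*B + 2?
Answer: sqrt(21487)/3 ≈ 48.861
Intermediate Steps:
q(l, B) = 2 + B*l (q(l, B) = B*l + 2 = 2 + B*l)
T(C) = (5 + C)/C (T(C) = (1*(5 + C))/C = (5 + C)/C)
V(x) = 3/x
sqrt(V(T(q(h, -4))) + 2385) = sqrt(3/(((5 + (2 - 4*(-5)))/(2 - 4*(-5)))) + 2385) = sqrt(3/(((5 + (2 + 20))/(2 + 20))) + 2385) = sqrt(3/(((5 + 22)/22)) + 2385) = sqrt(3/(((1/22)*27)) + 2385) = sqrt(3/(27/22) + 2385) = sqrt(3*(22/27) + 2385) = sqrt(22/9 + 2385) = sqrt(21487/9) = sqrt(21487)/3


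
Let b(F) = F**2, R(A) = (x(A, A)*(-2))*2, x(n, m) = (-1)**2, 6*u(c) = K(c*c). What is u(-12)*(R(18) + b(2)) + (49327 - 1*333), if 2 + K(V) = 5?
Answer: 48994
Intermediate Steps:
K(V) = 3 (K(V) = -2 + 5 = 3)
u(c) = 1/2 (u(c) = (1/6)*3 = 1/2)
x(n, m) = 1
R(A) = -4 (R(A) = (1*(-2))*2 = -2*2 = -4)
u(-12)*(R(18) + b(2)) + (49327 - 1*333) = (-4 + 2**2)/2 + (49327 - 1*333) = (-4 + 4)/2 + (49327 - 333) = (1/2)*0 + 48994 = 0 + 48994 = 48994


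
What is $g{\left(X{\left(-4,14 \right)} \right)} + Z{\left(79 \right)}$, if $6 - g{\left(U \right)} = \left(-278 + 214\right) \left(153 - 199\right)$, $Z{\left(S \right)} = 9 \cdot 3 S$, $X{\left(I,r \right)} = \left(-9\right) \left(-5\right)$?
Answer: $-805$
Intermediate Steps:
$X{\left(I,r \right)} = 45$
$Z{\left(S \right)} = 27 S$
$g{\left(U \right)} = -2938$ ($g{\left(U \right)} = 6 - \left(-278 + 214\right) \left(153 - 199\right) = 6 - \left(-64\right) \left(-46\right) = 6 - 2944 = -2938$)
$g{\left(X{\left(-4,14 \right)} \right)} + Z{\left(79 \right)} = -2938 + 27 \cdot 79 = -2938 + 2133 = -805$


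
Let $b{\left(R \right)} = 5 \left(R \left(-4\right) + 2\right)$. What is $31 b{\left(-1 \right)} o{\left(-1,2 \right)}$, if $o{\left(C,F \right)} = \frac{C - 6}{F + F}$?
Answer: $- \frac{3255}{2} \approx -1627.5$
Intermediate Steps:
$o{\left(C,F \right)} = \frac{-6 + C}{2 F}$
$b{\left(R \right)} = 10 - 20 R$ ($b{\left(R \right)} = 5 \left(- 4 R + 2\right) = 5 \left(2 - 4 R\right) = 10 - 20 R$)
$31 b{\left(-1 \right)} o{\left(-1,2 \right)} = 31 \left(10 - -20\right) \frac{-6 - 1}{2 \cdot 2} = 31 \left(10 + 20\right) \frac{1}{2} \cdot \frac{1}{2} \left(-7\right) = 31 \cdot 30 \left(- \frac{7}{4}\right) = 930 \left(- \frac{7}{4}\right) = - \frac{3255}{2}$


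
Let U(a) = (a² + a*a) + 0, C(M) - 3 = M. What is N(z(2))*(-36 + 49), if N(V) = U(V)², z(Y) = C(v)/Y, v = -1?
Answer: 52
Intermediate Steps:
C(M) = 3 + M
U(a) = 2*a² (U(a) = (a² + a²) + 0 = 2*a² + 0 = 2*a²)
z(Y) = 2/Y (z(Y) = (3 - 1)/Y = 2/Y)
N(V) = 4*V⁴ (N(V) = (2*V²)² = 4*V⁴)
N(z(2))*(-36 + 49) = (4*(2/2)⁴)*(-36 + 49) = (4*(2*(½))⁴)*13 = (4*1⁴)*13 = (4*1)*13 = 4*13 = 52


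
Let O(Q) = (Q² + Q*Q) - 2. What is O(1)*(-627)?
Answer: 0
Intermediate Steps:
O(Q) = -2 + 2*Q² (O(Q) = (Q² + Q²) - 2 = 2*Q² - 2 = -2 + 2*Q²)
O(1)*(-627) = (-2 + 2*1²)*(-627) = (-2 + 2*1)*(-627) = (-2 + 2)*(-627) = 0*(-627) = 0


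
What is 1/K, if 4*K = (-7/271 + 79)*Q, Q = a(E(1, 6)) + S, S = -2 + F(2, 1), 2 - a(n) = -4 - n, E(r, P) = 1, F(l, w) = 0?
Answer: 542/53505 ≈ 0.010130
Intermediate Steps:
a(n) = 6 + n (a(n) = 2 - (-4 - n) = 2 + (4 + n) = 6 + n)
S = -2 (S = -2 + 0 = -2)
Q = 5 (Q = (6 + 1) - 2 = 7 - 2 = 5)
K = 53505/542 (K = ((-7/271 + 79)*5)/4 = ((21402/271)*5)/4 = (1/4)*(107010/271) = 53505/542 ≈ 98.718)
1/K = 1/(53505/542) = 542/53505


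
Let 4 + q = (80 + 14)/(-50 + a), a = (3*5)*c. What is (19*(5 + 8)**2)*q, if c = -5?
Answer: -1907334/125 ≈ -15259.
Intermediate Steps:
a = -75 (a = (3*5)*(-5) = 15*(-5) = -75)
q = -594/125 (q = -4 + (80 + 14)/(-50 - 75) = -4 + 94/(-125) = -4 + 94*(-1/125) = -4 - 94/125 = -594/125 ≈ -4.7520)
(19*(5 + 8)**2)*q = (19*(5 + 8)**2)*(-594/125) = (19*13**2)*(-594/125) = (19*169)*(-594/125) = 3211*(-594/125) = -1907334/125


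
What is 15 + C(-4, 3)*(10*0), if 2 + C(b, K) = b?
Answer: 15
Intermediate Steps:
C(b, K) = -2 + b
15 + C(-4, 3)*(10*0) = 15 + (-2 - 4)*(10*0) = 15 - 6*0 = 15 + 0 = 15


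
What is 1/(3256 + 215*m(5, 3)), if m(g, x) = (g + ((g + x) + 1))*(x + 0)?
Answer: 1/12286 ≈ 8.1393e-5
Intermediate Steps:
m(g, x) = x*(1 + x + 2*g) (m(g, x) = (g + (1 + g + x))*x = (1 + x + 2*g)*x = x*(1 + x + 2*g))
1/(3256 + 215*m(5, 3)) = 1/(3256 + 215*(3*(1 + 3 + 2*5))) = 1/(3256 + 215*(3*(1 + 3 + 10))) = 1/(3256 + 215*(3*14)) = 1/(3256 + 215*42) = 1/(3256 + 9030) = 1/12286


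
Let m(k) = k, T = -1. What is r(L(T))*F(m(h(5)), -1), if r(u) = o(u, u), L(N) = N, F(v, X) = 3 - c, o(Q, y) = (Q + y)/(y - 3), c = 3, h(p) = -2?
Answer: 0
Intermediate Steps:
o(Q, y) = (Q + y)/(-3 + y)
F(v, X) = 0 (F(v, X) = 3 - 1*3 = 3 - 3 = 0)
r(u) = 2*u/(-3 + u) (r(u) = (u + u)/(-3 + u) = (2*u)/(-3 + u) = 2*u/(-3 + u))
r(L(T))*F(m(h(5)), -1) = (2*(-1)/(-3 - 1))*0 = (2*(-1)/(-4))*0 = (2*(-1)*(-1/4))*0 = (1/2)*0 = 0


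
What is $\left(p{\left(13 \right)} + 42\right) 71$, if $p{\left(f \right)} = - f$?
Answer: $2059$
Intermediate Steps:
$\left(p{\left(13 \right)} + 42\right) 71 = \left(\left(-1\right) 13 + 42\right) 71 = \left(-13 + 42\right) 71 = 29 \cdot 71 = 2059$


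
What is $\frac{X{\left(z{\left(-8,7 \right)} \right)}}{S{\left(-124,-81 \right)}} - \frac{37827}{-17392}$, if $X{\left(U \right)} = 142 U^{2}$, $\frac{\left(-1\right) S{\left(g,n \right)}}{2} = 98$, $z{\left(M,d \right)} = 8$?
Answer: $- \frac{37661101}{852208} \approx -44.192$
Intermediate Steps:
$S{\left(g,n \right)} = -196$ ($S{\left(g,n \right)} = \left(-2\right) 98 = -196$)
$\frac{X{\left(z{\left(-8,7 \right)} \right)}}{S{\left(-124,-81 \right)}} - \frac{37827}{-17392} = \frac{142 \cdot 8^{2}}{-196} - \frac{37827}{-17392} = 142 \cdot 64 \left(- \frac{1}{196}\right) - - \frac{37827}{17392} = 9088 \left(- \frac{1}{196}\right) + \frac{37827}{17392} = - \frac{2272}{49} + \frac{37827}{17392} = - \frac{37661101}{852208}$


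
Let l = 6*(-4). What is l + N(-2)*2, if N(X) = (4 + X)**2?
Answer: -16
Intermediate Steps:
l = -24
l + N(-2)*2 = -24 + (4 - 2)**2*2 = -24 + 2**2*2 = -24 + 4*2 = -24 + 8 = -16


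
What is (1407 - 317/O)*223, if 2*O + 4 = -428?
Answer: 67843067/216 ≈ 3.1409e+5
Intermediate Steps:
O = -216 (O = -2 + (½)*(-428) = -2 - 214 = -216)
(1407 - 317/O)*223 = (1407 - 317/(-216))*223 = (1407 - 317*(-1/216))*223 = (1407 + 317/216)*223 = (304229/216)*223 = 67843067/216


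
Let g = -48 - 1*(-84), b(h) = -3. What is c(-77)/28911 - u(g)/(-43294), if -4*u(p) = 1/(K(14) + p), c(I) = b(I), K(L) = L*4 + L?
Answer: -18366293/176903093872 ≈ -0.00010382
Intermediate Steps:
g = 36 (g = -48 + 84 = 36)
K(L) = 5*L (K(L) = 4*L + L = 5*L)
c(I) = -3
u(p) = -1/(4*(70 + p)) (u(p) = -1/(4*(5*14 + p)) = -1/(4*(70 + p)))
c(-77)/28911 - u(g)/(-43294) = -3/28911 - (-1/(280 + 4*36))/(-43294) = -3*1/28911 - (-1/(280 + 144))*(-1)/43294 = -1/9637 - (-1/424)*(-1)/43294 = -1/9637 - (-1*1/424)*(-1)/43294 = -1/9637 - (-1)*(-1)/(424*43294) = -1/9637 - 1*1/18356656 = -1/9637 - 1/18356656 = -18366293/176903093872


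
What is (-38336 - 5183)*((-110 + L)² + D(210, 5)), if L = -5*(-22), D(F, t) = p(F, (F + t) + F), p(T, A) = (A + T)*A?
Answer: -11744690125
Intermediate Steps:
p(T, A) = A*(A + T)
D(F, t) = (t + 2*F)*(t + 3*F) (D(F, t) = ((F + t) + F)*(((F + t) + F) + F) = (t + 2*F)*((t + 2*F) + F) = (t + 2*F)*(t + 3*F))
L = 110
(-38336 - 5183)*((-110 + L)² + D(210, 5)) = (-38336 - 5183)*((-110 + 110)² + (5 + 2*210)*(5 + 3*210)) = -43519*(0² + (5 + 420)*(5 + 630)) = -43519*(0 + 425*635) = -43519*(0 + 269875) = -43519*269875 = -11744690125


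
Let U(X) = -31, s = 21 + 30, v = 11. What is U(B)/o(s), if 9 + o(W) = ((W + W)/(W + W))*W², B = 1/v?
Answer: -31/2592 ≈ -0.011960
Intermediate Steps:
B = 1/11 ≈ 0.090909
s = 51
o(W) = -9 + W² (o(W) = -9 + ((W + W)/(W + W))*W² = -9 + ((2*W)/((2*W)))*W² = -9 + ((2*W)*(1/(2*W)))*W² = -9 + 1*W² = -9 + W²)
U(B)/o(s) = -31/(-9 + 51²) = -31/(-9 + 2601) = -31/2592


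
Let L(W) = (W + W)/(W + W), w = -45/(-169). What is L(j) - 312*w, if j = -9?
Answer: -1067/13 ≈ -82.077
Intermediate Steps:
w = 45/169 (w = -45*(-1/169) = 45/169 ≈ 0.26627)
L(W) = 1 (L(W) = (2*W)/((2*W)) = (2*W)*(1/(2*W)) = 1)
L(j) - 312*w = 1 - 312*45/169 = 1 - 1080/13 = -1067/13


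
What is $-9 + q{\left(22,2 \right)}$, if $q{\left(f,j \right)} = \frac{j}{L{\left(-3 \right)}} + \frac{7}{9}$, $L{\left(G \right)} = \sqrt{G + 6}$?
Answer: $- \frac{74}{9} + \frac{2 \sqrt{3}}{3} \approx -7.0675$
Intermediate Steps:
$L{\left(G \right)} = \sqrt{6 + G}$
$q{\left(f,j \right)} = \frac{7}{9} + \frac{j \sqrt{3}}{3}$ ($q{\left(f,j \right)} = \frac{j}{\sqrt{6 - 3}} + \frac{7}{9} = \frac{j}{\sqrt{3}} + 7 \cdot \frac{1}{9} = j \frac{\sqrt{3}}{3} + \frac{7}{9} = \frac{j \sqrt{3}}{3} + \frac{7}{9} = \frac{7}{9} + \frac{j \sqrt{3}}{3}$)
$-9 + q{\left(22,2 \right)} = -9 + \left(\frac{7}{9} + \frac{1}{3} \cdot 2 \sqrt{3}\right) = -9 + \left(\frac{7}{9} + \frac{2 \sqrt{3}}{3}\right) = - \frac{74}{9} + \frac{2 \sqrt{3}}{3}$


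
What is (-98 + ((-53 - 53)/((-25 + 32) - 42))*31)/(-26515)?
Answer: 144/928025 ≈ 0.00015517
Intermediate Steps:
(-98 + ((-53 - 53)/((-25 + 32) - 42))*31)/(-26515) = (-98 - 106/(7 - 42)*31)*(-1/26515) = (-98 - 106/(-35)*31)*(-1/26515) = (-98 - 106*(-1/35)*31)*(-1/26515) = (-98 + (106/35)*31)*(-1/26515) = (-98 + 3286/35)*(-1/26515) = -144/35*(-1/26515) = 144/928025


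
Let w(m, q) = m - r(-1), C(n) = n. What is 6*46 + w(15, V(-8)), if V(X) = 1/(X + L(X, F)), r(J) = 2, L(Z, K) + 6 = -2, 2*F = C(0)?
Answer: 289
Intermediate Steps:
F = 0 (F = (½)*0 = 0)
L(Z, K) = -8 (L(Z, K) = -6 - 2 = -8)
V(X) = 1/(-8 + X) (V(X) = 1/(X - 8) = 1/(-8 + X))
w(m, q) = -2 + m (w(m, q) = m - 1*2 = m - 2 = -2 + m)
6*46 + w(15, V(-8)) = 6*46 + (-2 + 15) = 276 + 13 = 289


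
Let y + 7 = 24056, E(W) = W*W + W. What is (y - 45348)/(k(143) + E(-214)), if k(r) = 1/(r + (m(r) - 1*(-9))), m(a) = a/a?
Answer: -3258747/6974047 ≈ -0.46727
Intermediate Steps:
E(W) = W + W**2 (E(W) = W**2 + W = W + W**2)
m(a) = 1
k(r) = 1/(10 + r) (k(r) = 1/(r + (1 - 1*(-9))) = 1/(r + (1 + 9)) = 1/(r + 10) = 1/(10 + r))
y = 24049 (y = -7 + 24056 = 24049)
(y - 45348)/(k(143) + E(-214)) = (24049 - 45348)/(1/(10 + 143) - 214*(1 - 214)) = -21299/(1/153 - 214*(-213)) = -21299/(1/153 + 45582) = -21299/6974047/153 = -21299*153/6974047 = -3258747/6974047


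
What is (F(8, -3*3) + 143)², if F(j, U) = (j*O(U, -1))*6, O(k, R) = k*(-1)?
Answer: 330625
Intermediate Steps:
O(k, R) = -k
F(j, U) = -6*U*j (F(j, U) = (j*(-U))*6 = -U*j*6 = -6*U*j)
(F(8, -3*3) + 143)² = (-6*(-3*3)*8 + 143)² = (-6*(-9)*8 + 143)² = (432 + 143)² = 575² = 330625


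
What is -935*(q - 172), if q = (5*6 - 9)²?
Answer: -251515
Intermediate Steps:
q = 441 (q = (30 - 9)² = 21² = 441)
-935*(q - 172) = -935*(441 - 172) = -935*269 = -251515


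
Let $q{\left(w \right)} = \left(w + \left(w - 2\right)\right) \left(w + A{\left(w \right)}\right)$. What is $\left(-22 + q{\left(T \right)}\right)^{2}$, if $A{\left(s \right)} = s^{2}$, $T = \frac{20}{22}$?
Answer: $\frac{882208804}{1771561} \approx 497.98$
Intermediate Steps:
$T = \frac{10}{11}$ ($T = 20 \cdot \frac{1}{22} = \frac{10}{11} \approx 0.90909$)
$q{\left(w \right)} = \left(-2 + 2 w\right) \left(w + w^{2}\right)$ ($q{\left(w \right)} = \left(w + \left(w - 2\right)\right) \left(w + w^{2}\right) = \left(w + \left(-2 + w\right)\right) \left(w + w^{2}\right) = \left(-2 + 2 w\right) \left(w + w^{2}\right)$)
$\left(-22 + q{\left(T \right)}\right)^{2} = \left(-22 + 2 \cdot \frac{10}{11} \left(-1 + \left(\frac{10}{11}\right)^{2}\right)\right)^{2} = \left(-22 + 2 \cdot \frac{10}{11} \left(-1 + \frac{100}{121}\right)\right)^{2} = \left(-22 + 2 \cdot \frac{10}{11} \left(- \frac{21}{121}\right)\right)^{2} = \left(-22 - \frac{420}{1331}\right)^{2} = \left(- \frac{29702}{1331}\right)^{2} = \frac{882208804}{1771561}$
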